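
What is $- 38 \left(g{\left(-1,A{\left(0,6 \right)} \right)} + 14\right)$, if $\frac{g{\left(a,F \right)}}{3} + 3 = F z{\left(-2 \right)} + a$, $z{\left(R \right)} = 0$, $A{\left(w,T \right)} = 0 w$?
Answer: $-76$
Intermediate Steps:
$A{\left(w,T \right)} = 0$
$g{\left(a,F \right)} = -9 + 3 a$ ($g{\left(a,F \right)} = -9 + 3 \left(F 0 + a\right) = -9 + 3 \left(0 + a\right) = -9 + 3 a$)
$- 38 \left(g{\left(-1,A{\left(0,6 \right)} \right)} + 14\right) = - 38 \left(\left(-9 + 3 \left(-1\right)\right) + 14\right) = - 38 \left(\left(-9 - 3\right) + 14\right) = - 38 \left(-12 + 14\right) = \left(-38\right) 2 = -76$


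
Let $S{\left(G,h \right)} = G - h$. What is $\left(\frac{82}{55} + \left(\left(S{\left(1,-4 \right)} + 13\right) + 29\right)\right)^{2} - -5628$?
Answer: $\frac{24137589}{3025} \approx 7979.4$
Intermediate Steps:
$\left(\frac{82}{55} + \left(\left(S{\left(1,-4 \right)} + 13\right) + 29\right)\right)^{2} - -5628 = \left(\frac{82}{55} + \left(\left(\left(1 - -4\right) + 13\right) + 29\right)\right)^{2} - -5628 = \left(82 \cdot \frac{1}{55} + \left(\left(\left(1 + 4\right) + 13\right) + 29\right)\right)^{2} + 5628 = \left(\frac{82}{55} + \left(\left(5 + 13\right) + 29\right)\right)^{2} + 5628 = \left(\frac{82}{55} + \left(18 + 29\right)\right)^{2} + 5628 = \left(\frac{82}{55} + 47\right)^{2} + 5628 = \left(\frac{2667}{55}\right)^{2} + 5628 = \frac{7112889}{3025} + 5628 = \frac{24137589}{3025}$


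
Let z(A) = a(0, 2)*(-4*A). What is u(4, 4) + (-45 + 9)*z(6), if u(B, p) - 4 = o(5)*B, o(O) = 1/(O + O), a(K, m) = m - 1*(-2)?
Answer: 17302/5 ≈ 3460.4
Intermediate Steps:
a(K, m) = 2 + m (a(K, m) = m + 2 = 2 + m)
o(O) = 1/(2*O)
u(B, p) = 4 + B/10 (u(B, p) = 4 + ((½)/5)*B = 4 + ((½)*(⅕))*B = 4 + B/10)
z(A) = -16*A (z(A) = (2 + 2)*(-4*A) = 4*(-4*A) = -16*A)
u(4, 4) + (-45 + 9)*z(6) = (4 + (⅒)*4) + (-45 + 9)*(-16*6) = (4 + ⅖) - 36*(-96) = 22/5 + 3456 = 17302/5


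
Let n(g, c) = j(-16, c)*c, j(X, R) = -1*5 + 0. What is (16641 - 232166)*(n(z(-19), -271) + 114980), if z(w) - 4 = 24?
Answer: -25073100875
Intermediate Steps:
z(w) = 28 (z(w) = 4 + 24 = 28)
j(X, R) = -5 (j(X, R) = -5 + 0 = -5)
n(g, c) = -5*c
(16641 - 232166)*(n(z(-19), -271) + 114980) = (16641 - 232166)*(-5*(-271) + 114980) = -215525*(1355 + 114980) = -215525*116335 = -25073100875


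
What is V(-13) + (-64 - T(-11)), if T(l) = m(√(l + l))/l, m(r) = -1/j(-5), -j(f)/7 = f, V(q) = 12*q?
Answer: -84701/385 ≈ -220.00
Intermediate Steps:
j(f) = -7*f
m(r) = -1/35 (m(r) = -1/((-7*(-5))) = -1/35)
T(l) = -1/(35*l)
V(-13) + (-64 - T(-11)) = 12*(-13) + (-64 - (-1)/(35*(-11))) = -156 + (-64 - (-1)*(-1)/(35*11)) = -156 + (-64 - 1*1/385) = -156 + (-64 - 1/385) = -156 - 24641/385 = -84701/385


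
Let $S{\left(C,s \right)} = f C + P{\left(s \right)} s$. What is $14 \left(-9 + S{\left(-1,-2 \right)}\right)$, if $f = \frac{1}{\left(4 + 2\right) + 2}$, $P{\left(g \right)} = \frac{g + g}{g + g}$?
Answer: $- \frac{623}{4} \approx -155.75$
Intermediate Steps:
$P{\left(g \right)} = 1$ ($P{\left(g \right)} = \frac{2 g}{2 g} = 2 g \frac{1}{2 g} = 1$)
$f = \frac{1}{8}$ ($f = \frac{1}{6 + 2} = \frac{1}{8} \approx 0.125$)
$S{\left(C,s \right)} = s + \frac{C}{8}$ ($S{\left(C,s \right)} = \frac{C}{8} + 1 s = \frac{C}{8} + s = s + \frac{C}{8}$)
$14 \left(-9 + S{\left(-1,-2 \right)}\right) = 14 \left(-9 + \left(-2 + \frac{1}{8} \left(-1\right)\right)\right) = 14 \left(-9 - \frac{17}{8}\right) = 14 \left(- \frac{89}{8}\right) = - \frac{623}{4}$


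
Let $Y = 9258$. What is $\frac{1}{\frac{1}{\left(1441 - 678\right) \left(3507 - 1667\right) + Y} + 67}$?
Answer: $\frac{1413178}{94682927} \approx 0.014925$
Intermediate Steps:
$\frac{1}{\frac{1}{\left(1441 - 678\right) \left(3507 - 1667\right) + Y} + 67} = \frac{1}{\frac{1}{\left(1441 - 678\right) \left(3507 - 1667\right) + 9258} + 67} = \frac{1}{\frac{1}{763 \cdot 1840 + 9258} + 67} = \frac{1}{\frac{1}{1403920 + 9258} + 67} = \frac{1}{\frac{1}{1413178} + 67} = \frac{1}{\frac{94682927}{1413178}} = \frac{1413178}{94682927}$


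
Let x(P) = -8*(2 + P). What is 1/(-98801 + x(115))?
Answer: -1/99737 ≈ -1.0026e-5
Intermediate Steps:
x(P) = -16 - 8*P
1/(-98801 + x(115)) = 1/(-98801 + (-16 - 8*115)) = 1/(-98801 + (-16 - 920)) = 1/(-98801 - 936) = 1/(-99737) = -1/99737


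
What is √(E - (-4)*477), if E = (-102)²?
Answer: 18*√38 ≈ 110.96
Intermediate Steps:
E = 10404
√(E - (-4)*477) = √(10404 - (-4)*477) = √(10404 - 4*(-477)) = √(10404 + 1908) = √12312 = 18*√38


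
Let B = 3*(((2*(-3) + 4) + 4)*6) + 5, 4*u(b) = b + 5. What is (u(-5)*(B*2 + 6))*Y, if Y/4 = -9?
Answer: 0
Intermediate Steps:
Y = -36 (Y = 4*(-9) = -36)
u(b) = 5/4 + b/4 (u(b) = (b + 5)/4 = (5 + b)/4 = 5/4 + b/4)
B = 41 (B = 3*(((-6 + 4) + 4)*6) + 5 = 3*((-2 + 4)*6) + 5 = 3*(2*6) + 5 = 3*12 + 5 = 36 + 5 = 41)
(u(-5)*(B*2 + 6))*Y = ((5/4 + (¼)*(-5))*(41*2 + 6))*(-36) = ((5/4 - 5/4)*(82 + 6))*(-36) = (0*88)*(-36) = 0*(-36) = 0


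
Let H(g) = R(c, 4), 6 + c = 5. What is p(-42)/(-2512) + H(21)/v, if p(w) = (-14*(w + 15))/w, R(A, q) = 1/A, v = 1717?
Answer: 12941/4313104 ≈ 0.0030004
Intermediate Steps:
c = -1 (c = -6 + 5 = -1)
H(g) = -1 (H(g) = 1/(-1) = -1)
p(w) = (-210 - 14*w)/w (p(w) = (-14*(15 + w))/w = (-210 - 14*w)/w)
p(-42)/(-2512) + H(21)/v = (-14 - 210/(-42))/(-2512) - 1/1717 = (-14 - 210*(-1/42))*(-1/2512) - 1*1/1717 = (-14 + 5)*(-1/2512) - 1/1717 = -9*(-1/2512) - 1/1717 = 9/2512 - 1/1717 = 12941/4313104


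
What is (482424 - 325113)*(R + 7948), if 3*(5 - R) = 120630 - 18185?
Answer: -4120814082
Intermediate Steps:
R = -102430/3 (R = 5 - (120630 - 18185)/3 = 5 - ⅓*102445 = 5 - 102445/3 = -102430/3 ≈ -34143.)
(482424 - 325113)*(R + 7948) = (482424 - 325113)*(-102430/3 + 7948) = 157311*(-78586/3) = -4120814082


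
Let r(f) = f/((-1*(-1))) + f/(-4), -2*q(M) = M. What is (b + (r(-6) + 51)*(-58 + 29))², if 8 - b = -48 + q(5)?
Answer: 1664100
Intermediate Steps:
q(M) = -M/2
r(f) = 3*f/4 (r(f) = f/1 + f*(-¼) = f*1 - f/4 = f - f/4 = 3*f/4)
b = 117/2 (b = 8 - (-48 - ½*5) = 8 - (-48 - 5/2) = 8 - 1*(-101/2) = 8 + 101/2 = 117/2 ≈ 58.500)
(b + (r(-6) + 51)*(-58 + 29))² = (117/2 + ((¾)*(-6) + 51)*(-58 + 29))² = (117/2 + (-9/2 + 51)*(-29))² = (117/2 + (93/2)*(-29))² = (117/2 - 2697/2)² = (-1290)² = 1664100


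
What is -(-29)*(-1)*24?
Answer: -696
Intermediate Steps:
-(-29)*(-1)*24 = -29*1*24 = -29*24 = -696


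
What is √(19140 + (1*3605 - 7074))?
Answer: √15671 ≈ 125.18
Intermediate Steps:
√(19140 + (1*3605 - 7074)) = √(19140 + (3605 - 7074)) = √(19140 - 3469) = √15671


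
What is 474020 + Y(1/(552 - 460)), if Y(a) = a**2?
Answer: 4012105281/8464 ≈ 4.7402e+5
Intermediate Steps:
474020 + Y(1/(552 - 460)) = 474020 + (1/(552 - 460))**2 = 474020 + (1/92)**2 = 474020 + 1/8464 = 4012105281/8464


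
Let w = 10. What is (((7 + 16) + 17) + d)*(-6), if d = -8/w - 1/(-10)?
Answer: -1179/5 ≈ -235.80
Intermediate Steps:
d = -7/10 (d = -8/10 - 1/(-10) = -8*⅒ - 1*(-⅒) = -⅘ + ⅒ = -7/10 ≈ -0.70000)
(((7 + 16) + 17) + d)*(-6) = (((7 + 16) + 17) - 7/10)*(-6) = ((23 + 17) - 7/10)*(-6) = (40 - 7/10)*(-6) = (393/10)*(-6) = -1179/5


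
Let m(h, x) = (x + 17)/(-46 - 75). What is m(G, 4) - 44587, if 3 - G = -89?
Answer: -5395048/121 ≈ -44587.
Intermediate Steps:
G = 92 (G = 3 - 1*(-89) = 3 + 89 = 92)
m(h, x) = -17/121 - x/121 (m(h, x) = (17 + x)/(-121) = (17 + x)*(-1/121) = -17/121 - x/121)
m(G, 4) - 44587 = (-17/121 - 1/121*4) - 44587 = (-17/121 - 4/121) - 44587 = -21/121 - 44587 = -5395048/121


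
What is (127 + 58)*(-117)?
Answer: -21645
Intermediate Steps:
(127 + 58)*(-117) = 185*(-117) = -21645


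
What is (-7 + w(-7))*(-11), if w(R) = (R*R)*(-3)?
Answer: 1694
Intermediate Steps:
w(R) = -3*R² (w(R) = R²*(-3) = -3*R²)
(-7 + w(-7))*(-11) = (-7 - 3*(-7)²)*(-11) = (-7 - 3*49)*(-11) = (-7 - 147)*(-11) = -154*(-11) = 1694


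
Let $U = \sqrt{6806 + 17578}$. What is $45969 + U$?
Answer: $45969 + 8 \sqrt{381} \approx 46125.0$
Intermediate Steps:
$U = 8 \sqrt{381}$ ($U = \sqrt{24384} = 8 \sqrt{381} \approx 156.15$)
$45969 + U = 45969 + 8 \sqrt{381}$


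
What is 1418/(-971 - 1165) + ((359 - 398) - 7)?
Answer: -49837/1068 ≈ -46.664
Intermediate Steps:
1418/(-971 - 1165) + ((359 - 398) - 7) = 1418/(-2136) + (-39 - 7) = -1/2136*1418 - 46 = -709/1068 - 46 = -49837/1068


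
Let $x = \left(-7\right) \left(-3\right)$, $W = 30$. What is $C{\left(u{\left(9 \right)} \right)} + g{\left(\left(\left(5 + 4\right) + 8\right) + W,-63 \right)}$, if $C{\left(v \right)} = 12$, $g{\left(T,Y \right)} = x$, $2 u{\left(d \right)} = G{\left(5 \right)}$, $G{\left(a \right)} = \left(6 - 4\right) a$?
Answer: $33$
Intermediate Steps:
$G{\left(a \right)} = 2 a$
$x = 21$
$u{\left(d \right)} = 5$ ($u{\left(d \right)} = \frac{2 \cdot 5}{2} = \frac{1}{2} \cdot 10 = 5$)
$g{\left(T,Y \right)} = 21$
$C{\left(u{\left(9 \right)} \right)} + g{\left(\left(\left(5 + 4\right) + 8\right) + W,-63 \right)} = 12 + 21 = 33$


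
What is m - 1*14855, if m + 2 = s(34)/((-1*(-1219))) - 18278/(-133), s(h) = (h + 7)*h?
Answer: -125592345/8533 ≈ -14718.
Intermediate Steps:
s(h) = h*(7 + h) (s(h) = (7 + h)*h = h*(7 + h))
m = 1165370/8533 (m = -2 + ((34*(7 + 34))/((-1*(-1219))) - 18278/(-133)) = -2 + ((34*41)/1219 - 18278*(-1/133)) = -2 + (1394*(1/1219) + 962/7) = -2 + (1394/1219 + 962/7) = -2 + 1182436/8533 = 1165370/8533 ≈ 136.57)
m - 1*14855 = 1165370/8533 - 1*14855 = 1165370/8533 - 14855 = -125592345/8533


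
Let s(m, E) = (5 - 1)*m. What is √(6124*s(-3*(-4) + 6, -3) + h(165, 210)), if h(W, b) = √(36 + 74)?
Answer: √(440928 + √110) ≈ 664.03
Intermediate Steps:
s(m, E) = 4*m
h(W, b) = √110
√(6124*s(-3*(-4) + 6, -3) + h(165, 210)) = √(6124*(4*(-3*(-4) + 6)) + √110) = √(6124*(4*(12 + 6)) + √110) = √(6124*(4*18) + √110) = √(6124*72 + √110) = √(440928 + √110)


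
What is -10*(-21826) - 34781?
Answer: 183479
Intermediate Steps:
-10*(-21826) - 34781 = 218260 - 34781 = 183479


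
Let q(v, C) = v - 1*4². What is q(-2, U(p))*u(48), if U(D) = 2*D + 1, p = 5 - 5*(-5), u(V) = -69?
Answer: 1242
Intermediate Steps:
p = 30 (p = 5 + 25 = 30)
U(D) = 1 + 2*D
q(v, C) = -16 + v (q(v, C) = v - 1*16 = v - 16 = -16 + v)
q(-2, U(p))*u(48) = (-16 - 2)*(-69) = -18*(-69) = 1242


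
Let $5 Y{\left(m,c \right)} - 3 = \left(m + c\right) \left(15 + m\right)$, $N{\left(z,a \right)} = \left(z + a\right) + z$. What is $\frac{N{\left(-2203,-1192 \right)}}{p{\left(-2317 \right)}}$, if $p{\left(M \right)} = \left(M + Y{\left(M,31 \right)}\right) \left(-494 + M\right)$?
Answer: $\frac{933}{491999023} \approx 1.8963 \cdot 10^{-6}$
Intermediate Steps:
$N{\left(z,a \right)} = a + 2 z$ ($N{\left(z,a \right)} = \left(a + z\right) + z = a + 2 z$)
$Y{\left(m,c \right)} = \frac{3}{5} + \frac{\left(15 + m\right) \left(c + m\right)}{5}$ ($Y{\left(m,c \right)} = \frac{3}{5} + \frac{\left(m + c\right) \left(15 + m\right)}{5} = \frac{3}{5} + \frac{\left(c + m\right) \left(15 + m\right)}{5} = \frac{3}{5} + \frac{\left(15 + m\right) \left(c + m\right)}{5}$)
$p{\left(M \right)} = \left(-494 + M\right) \left(\frac{468}{5} + \frac{M^{2}}{5} + \frac{51 M}{5}\right)$ ($p{\left(M \right)} = \left(M + \left(\frac{3}{5} + 3 \cdot 31 + 3 M + \frac{M^{2}}{5} + \frac{1}{5} \cdot 31 M\right)\right) \left(-494 + M\right) = \left(M + \left(\frac{3}{5} + 93 + 3 M + \frac{M^{2}}{5} + \frac{31 M}{5}\right)\right) \left(-494 + M\right) = \left(M + \left(\frac{468}{5} + \frac{M^{2}}{5} + \frac{46 M}{5}\right)\right) \left(-494 + M\right) = \left(\frac{468}{5} + \frac{M^{2}}{5} + \frac{51 M}{5}\right) \left(-494 + M\right) = \left(-494 + M\right) \left(\frac{468}{5} + \frac{M^{2}}{5} + \frac{51 M}{5}\right)$)
$\frac{N{\left(-2203,-1192 \right)}}{p{\left(-2317 \right)}} = \frac{-1192 + 2 \left(-2203\right)}{- \frac{231192}{5} - - \frac{57290142}{5} - \frac{443 \left(-2317\right)^{2}}{5} + \frac{\left(-2317\right)^{3}}{5}} = \frac{-1192 - 4406}{- \frac{231192}{5} + \frac{57290142}{5} - \frac{2378240627}{5} + \frac{1}{5} \left(-12438789013\right)} = - \frac{5598}{- \frac{231192}{5} + \frac{57290142}{5} - \frac{2378240627}{5} - \frac{12438789013}{5}} = - \frac{5598}{-2951994138} = \left(-5598\right) \left(- \frac{1}{2951994138}\right) = \frac{933}{491999023}$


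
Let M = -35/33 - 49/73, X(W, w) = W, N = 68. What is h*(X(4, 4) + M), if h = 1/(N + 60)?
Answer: 683/38544 ≈ 0.017720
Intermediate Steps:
M = -4172/2409 (M = -35*1/33 - 49*1/73 = -35/33 - 49/73 = -4172/2409 ≈ -1.7318)
h = 1/128 (h = 1/(68 + 60) = 1/128 ≈ 0.0078125)
h*(X(4, 4) + M) = (4 - 4172/2409)/128 = (1/128)*(5464/2409) = 683/38544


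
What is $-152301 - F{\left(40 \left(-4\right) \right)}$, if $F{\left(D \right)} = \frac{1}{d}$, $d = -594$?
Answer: $- \frac{90466793}{594} \approx -1.523 \cdot 10^{5}$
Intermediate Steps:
$F{\left(D \right)} = - \frac{1}{594}$ ($F{\left(D \right)} = \frac{1}{-594} = - \frac{1}{594}$)
$-152301 - F{\left(40 \left(-4\right) \right)} = -152301 - - \frac{1}{594} = -152301 + \frac{1}{594} = - \frac{90466793}{594}$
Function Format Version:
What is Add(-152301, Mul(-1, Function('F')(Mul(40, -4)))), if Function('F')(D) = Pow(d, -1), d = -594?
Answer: Rational(-90466793, 594) ≈ -1.5230e+5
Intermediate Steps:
Function('F')(D) = Rational(-1, 594) (Function('F')(D) = Pow(-594, -1) = Rational(-1, 594))
Add(-152301, Mul(-1, Function('F')(Mul(40, -4)))) = Add(-152301, Mul(-1, Rational(-1, 594))) = Add(-152301, Rational(1, 594)) = Rational(-90466793, 594)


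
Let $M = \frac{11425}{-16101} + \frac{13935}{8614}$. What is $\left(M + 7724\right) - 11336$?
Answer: $- \frac{500836826083}{138694014} \approx -3611.1$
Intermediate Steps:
$M = \frac{125952485}{138694014}$ ($M = 11425 \left(- \frac{1}{16101}\right) + 13935 \cdot \frac{1}{8614} = - \frac{11425}{16101} + \frac{13935}{8614} = \frac{125952485}{138694014} \approx 0.90813$)
$\left(M + 7724\right) - 11336 = \left(\frac{125952485}{138694014} + 7724\right) - 11336 = \frac{1071398516621}{138694014} - 11336 = - \frac{500836826083}{138694014}$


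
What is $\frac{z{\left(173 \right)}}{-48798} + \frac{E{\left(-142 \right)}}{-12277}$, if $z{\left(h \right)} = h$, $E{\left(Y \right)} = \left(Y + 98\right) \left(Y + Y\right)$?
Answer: $- \frac{611903729}{599093046} \approx -1.0214$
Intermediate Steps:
$E{\left(Y \right)} = 2 Y \left(98 + Y\right)$ ($E{\left(Y \right)} = \left(98 + Y\right) 2 Y = 2 Y \left(98 + Y\right)$)
$\frac{z{\left(173 \right)}}{-48798} + \frac{E{\left(-142 \right)}}{-12277} = \frac{173}{-48798} + \frac{2 \left(-142\right) \left(98 - 142\right)}{-12277} = 173 \left(- \frac{1}{48798}\right) + 2 \left(-142\right) \left(-44\right) \left(- \frac{1}{12277}\right) = - \frac{173}{48798} + 12496 \left(- \frac{1}{12277}\right) = - \frac{173}{48798} - \frac{12496}{12277} = - \frac{611903729}{599093046}$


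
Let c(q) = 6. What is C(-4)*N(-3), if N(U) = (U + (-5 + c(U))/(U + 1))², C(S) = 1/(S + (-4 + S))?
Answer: -49/48 ≈ -1.0208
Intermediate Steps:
C(S) = 1/(-4 + 2*S)
N(U) = (U + 1/(1 + U))² (N(U) = (U + (-5 + 6)/(U + 1))² = (U + 1/(1 + U))²)
C(-4)*N(-3) = (1/(2*(-2 - 4)))*((1 - 3 + (-3)²)²/(1 - 3)²) = ((½)/(-6))*((1 - 3 + 9)²/(-2)²) = ((½)*(-⅙))*((¼)*7²) = -49/48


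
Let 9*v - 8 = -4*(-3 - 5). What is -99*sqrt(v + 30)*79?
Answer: -2607*sqrt(310) ≈ -45901.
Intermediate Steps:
v = 40/9 (v = 8/9 + (-4*(-3 - 5))/9 = 8/9 + (-4*(-8))/9 = 8/9 + (1/9)*32 = 8/9 + 32/9 = 40/9 ≈ 4.4444)
-99*sqrt(v + 30)*79 = -99*sqrt(40/9 + 30)*79 = -33*sqrt(310)*79 = -2607*sqrt(310)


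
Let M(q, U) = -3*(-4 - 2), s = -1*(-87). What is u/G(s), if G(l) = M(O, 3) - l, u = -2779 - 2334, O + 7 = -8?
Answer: 5113/69 ≈ 74.101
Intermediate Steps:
O = -15 (O = -7 - 8 = -15)
s = 87
M(q, U) = 18 (M(q, U) = -3*(-6) = 18)
u = -5113
G(l) = 18 - l
u/G(s) = -5113/(18 - 1*87) = -5113/(18 - 87) = -5113/(-69) = -5113*(-1/69) = 5113/69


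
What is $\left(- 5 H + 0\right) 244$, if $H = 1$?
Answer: $-1220$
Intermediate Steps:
$\left(- 5 H + 0\right) 244 = \left(\left(-5\right) 1 + 0\right) 244 = \left(-5 + 0\right) 244 = \left(-5\right) 244 = -1220$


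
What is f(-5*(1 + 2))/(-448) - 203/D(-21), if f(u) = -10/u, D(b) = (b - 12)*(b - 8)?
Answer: -1579/7392 ≈ -0.21361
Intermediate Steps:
D(b) = (-12 + b)*(-8 + b)
f(-5*(1 + 2))/(-448) - 203/D(-21) = -10*(-1/(5*(1 + 2)))/(-448) - 203/(96 + (-21)² - 20*(-21)) = -10/((-5*3))*(-1/448) - 203/(96 + 441 + 420) = -10/(-15)*(-1/448) - 203/957 = -10*(-1/15)*(-1/448) - 203*1/957 = (⅔)*(-1/448) - 7/33 = -1/672 - 7/33 = -1579/7392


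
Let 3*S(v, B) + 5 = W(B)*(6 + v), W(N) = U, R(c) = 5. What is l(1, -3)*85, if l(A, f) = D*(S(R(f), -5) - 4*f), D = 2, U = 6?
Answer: 16490/3 ≈ 5496.7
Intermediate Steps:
W(N) = 6
S(v, B) = 31/3 + 2*v (S(v, B) = -5/3 + (6*(6 + v))/3 = -5/3 + (36 + 6*v)/3 = -5/3 + (12 + 2*v) = 31/3 + 2*v)
l(A, f) = 122/3 - 8*f (l(A, f) = 2*((31/3 + 2*5) - 4*f) = 2*((31/3 + 10) - 4*f) = 2*(61/3 - 4*f) = 122/3 - 8*f)
l(1, -3)*85 = (122/3 - 8*(-3))*85 = (122/3 + 24)*85 = (194/3)*85 = 16490/3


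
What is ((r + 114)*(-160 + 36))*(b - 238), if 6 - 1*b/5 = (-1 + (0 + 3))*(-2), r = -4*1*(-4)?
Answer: 3030560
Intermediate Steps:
r = 16 (r = -4*(-4) = 16)
b = 50 (b = 30 - 5*(-1 + (0 + 3))*(-2) = 30 - 5*(-1 + 3)*(-2) = 30 - 10*(-2) = 30 - 5*(-4) = 30 + 20 = 50)
((r + 114)*(-160 + 36))*(b - 238) = ((16 + 114)*(-160 + 36))*(50 - 238) = (130*(-124))*(-188) = -16120*(-188) = 3030560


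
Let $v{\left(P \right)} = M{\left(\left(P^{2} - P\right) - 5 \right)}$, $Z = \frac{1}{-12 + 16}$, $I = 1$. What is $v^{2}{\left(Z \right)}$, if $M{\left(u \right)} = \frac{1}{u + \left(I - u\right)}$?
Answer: $1$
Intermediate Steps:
$Z = \frac{1}{4} \approx 0.25$
$M{\left(u \right)} = 1$ ($M{\left(u \right)} = \frac{1}{u - \left(-1 + u\right)} = 1^{-1} = 1$)
$v{\left(P \right)} = 1$
$v^{2}{\left(Z \right)} = 1^{2} = 1$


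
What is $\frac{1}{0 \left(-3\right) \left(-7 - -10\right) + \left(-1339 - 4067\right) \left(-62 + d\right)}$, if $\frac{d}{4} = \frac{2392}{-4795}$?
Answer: $\frac{4795}{1658874348} \approx 2.8905 \cdot 10^{-6}$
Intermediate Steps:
$d = - \frac{9568}{4795}$ ($d = 4 \frac{2392}{-4795} = 4 \cdot 2392 \left(- \frac{1}{4795}\right) = 4 \left(- \frac{2392}{4795}\right) = - \frac{9568}{4795} \approx -1.9954$)
$\frac{1}{0 \left(-3\right) \left(-7 - -10\right) + \left(-1339 - 4067\right) \left(-62 + d\right)} = \frac{1}{0 \left(-3\right) \left(-7 - -10\right) + \left(-1339 - 4067\right) \left(-62 - \frac{9568}{4795}\right)} = \frac{1}{0 \left(-7 + 10\right) - - \frac{1658874348}{4795}} = \frac{1}{0 \cdot 3 + \frac{1658874348}{4795}} = \frac{1}{0 + \frac{1658874348}{4795}} = \frac{1}{\frac{1658874348}{4795}} = \frac{4795}{1658874348}$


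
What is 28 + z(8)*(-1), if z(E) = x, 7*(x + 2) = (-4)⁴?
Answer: -46/7 ≈ -6.5714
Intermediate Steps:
x = 242/7 (x = -2 + (⅐)*(-4)⁴ = -2 + (⅐)*256 = -2 + 256/7 = 242/7 ≈ 34.571)
z(E) = 242/7
28 + z(8)*(-1) = 28 + (242/7)*(-1) = 28 - 242/7 = -46/7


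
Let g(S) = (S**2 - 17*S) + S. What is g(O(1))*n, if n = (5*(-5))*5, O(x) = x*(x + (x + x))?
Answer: 4875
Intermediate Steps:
O(x) = 3*x**2 (O(x) = x*(x + 2*x) = x*(3*x) = 3*x**2)
g(S) = S**2 - 16*S
n = -125 (n = -25*5 = -125)
g(O(1))*n = ((3*1**2)*(-16 + 3*1**2))*(-125) = ((3*1)*(-16 + 3*1))*(-125) = (3*(-16 + 3))*(-125) = (3*(-13))*(-125) = -39*(-125) = 4875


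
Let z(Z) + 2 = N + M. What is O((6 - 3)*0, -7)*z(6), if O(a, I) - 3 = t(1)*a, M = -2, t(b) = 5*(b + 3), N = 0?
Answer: -12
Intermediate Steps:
t(b) = 15 + 5*b (t(b) = 5*(3 + b) = 15 + 5*b)
O(a, I) = 3 + 20*a (O(a, I) = 3 + (15 + 5*1)*a = 3 + (15 + 5)*a = 3 + 20*a)
z(Z) = -4 (z(Z) = -2 + (0 - 2) = -2 - 2 = -4)
O((6 - 3)*0, -7)*z(6) = (3 + 20*((6 - 3)*0))*(-4) = (3 + 20*(3*0))*(-4) = (3 + 20*0)*(-4) = (3 + 0)*(-4) = 3*(-4) = -12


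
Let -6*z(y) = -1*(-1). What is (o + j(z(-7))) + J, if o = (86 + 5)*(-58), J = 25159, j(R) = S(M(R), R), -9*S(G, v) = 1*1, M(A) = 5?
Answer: 178928/9 ≈ 19881.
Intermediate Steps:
S(G, v) = -1/9
z(y) = -1/6 (z(y) = -(-1)*(-1)/6 = -1/6*1 = -1/6)
j(R) = -1/9
o = -5278 (o = 91*(-58) = -5278)
(o + j(z(-7))) + J = (-5278 - 1/9) + 25159 = -47503/9 + 25159 = 178928/9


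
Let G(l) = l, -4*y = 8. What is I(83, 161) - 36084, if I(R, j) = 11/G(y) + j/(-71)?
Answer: -5125031/142 ≈ -36092.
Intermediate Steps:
y = -2 (y = -1/4*8 = -2)
I(R, j) = -11/2 - j/71 (I(R, j) = 11/(-2) + j/(-71) = 11*(-1/2) + j*(-1/71) = -11/2 - j/71)
I(83, 161) - 36084 = (-11/2 - 1/71*161) - 36084 = (-11/2 - 161/71) - 36084 = -1103/142 - 36084 = -5125031/142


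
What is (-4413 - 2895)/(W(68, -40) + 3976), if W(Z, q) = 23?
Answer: -2436/1333 ≈ -1.8275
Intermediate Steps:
(-4413 - 2895)/(W(68, -40) + 3976) = (-4413 - 2895)/(23 + 3976) = -7308/3999 = -7308*1/3999 = -2436/1333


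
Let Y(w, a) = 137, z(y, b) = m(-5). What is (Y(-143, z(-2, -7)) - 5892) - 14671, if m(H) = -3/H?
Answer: -20426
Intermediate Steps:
z(y, b) = ⅗ (z(y, b) = -3/(-5) = -3*(-⅕) = ⅗)
(Y(-143, z(-2, -7)) - 5892) - 14671 = (137 - 5892) - 14671 = -5755 - 14671 = -20426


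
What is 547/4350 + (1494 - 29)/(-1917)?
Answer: -1774717/2779650 ≈ -0.63847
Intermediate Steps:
547/4350 + (1494 - 29)/(-1917) = 547*(1/4350) + 1465*(-1/1917) = 547/4350 - 1465/1917 = -1774717/2779650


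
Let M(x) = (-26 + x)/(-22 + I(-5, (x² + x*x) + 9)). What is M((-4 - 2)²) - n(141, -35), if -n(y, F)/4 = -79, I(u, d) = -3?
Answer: -1582/5 ≈ -316.40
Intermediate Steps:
n(y, F) = 316 (n(y, F) = -4*(-79) = 316)
M(x) = 26/25 - x/25 (M(x) = (-26 + x)/(-22 - 3) = (-26 + x)/(-25) = (-26 + x)*(-1/25) = 26/25 - x/25)
M((-4 - 2)²) - n(141, -35) = (26/25 - (-4 - 2)²/25) - 1*316 = (26/25 - 1/25*(-6)²) - 316 = (26/25 - 1/25*36) - 316 = (26/25 - 36/25) - 316 = -⅖ - 316 = -1582/5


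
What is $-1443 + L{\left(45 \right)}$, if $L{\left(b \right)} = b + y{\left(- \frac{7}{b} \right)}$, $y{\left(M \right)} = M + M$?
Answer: $- \frac{62924}{45} \approx -1398.3$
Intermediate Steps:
$y{\left(M \right)} = 2 M$
$L{\left(b \right)} = b - \frac{14}{b}$ ($L{\left(b \right)} = b + 2 \left(- \frac{7}{b}\right) = b - \frac{14}{b}$)
$-1443 + L{\left(45 \right)} = -1443 + \left(45 - \frac{14}{45}\right) = -1443 + \frac{2011}{45} = - \frac{62924}{45}$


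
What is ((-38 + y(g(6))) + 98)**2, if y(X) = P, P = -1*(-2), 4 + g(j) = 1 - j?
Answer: 3844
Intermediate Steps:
g(j) = -3 - j (g(j) = -4 + (1 - j) = -3 - j)
P = 2
y(X) = 2
((-38 + y(g(6))) + 98)**2 = ((-38 + 2) + 98)**2 = (-36 + 98)**2 = 62**2 = 3844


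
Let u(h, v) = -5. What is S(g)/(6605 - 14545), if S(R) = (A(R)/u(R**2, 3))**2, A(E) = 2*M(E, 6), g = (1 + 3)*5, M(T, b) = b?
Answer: -36/49625 ≈ -0.00072544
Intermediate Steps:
g = 20 (g = 4*5 = 20)
A(E) = 12 (A(E) = 2*6 = 12)
S(R) = 144/25 (S(R) = (12/(-5))**2 = (12*(-1/5))**2 = (-12/5)**2 = 144/25)
S(g)/(6605 - 14545) = 144/(25*(6605 - 14545)) = (144/25)/(-7940) = (144/25)*(-1/7940) = -36/49625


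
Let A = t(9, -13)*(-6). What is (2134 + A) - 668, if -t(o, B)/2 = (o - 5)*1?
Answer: 1514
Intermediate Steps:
t(o, B) = 10 - 2*o (t(o, B) = -2*(o - 5) = -2*(-5 + o) = 10 - 2*o)
A = 48 (A = (10 - 2*9)*(-6) = (10 - 18)*(-6) = -8*(-6) = 48)
(2134 + A) - 668 = (2134 + 48) - 668 = 2182 - 668 = 1514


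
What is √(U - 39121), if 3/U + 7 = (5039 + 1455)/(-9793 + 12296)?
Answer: 2*I*√1189247548738/11027 ≈ 197.79*I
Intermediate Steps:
U = -7509/11027 (U = 3/(-7 + (5039 + 1455)/(-9793 + 12296)) = 3/(-7 + 6494/2503) = 3/(-11027/2503) = 3*(-2503/11027) = -7509/11027 ≈ -0.68096)
√(U - 39121) = √(-7509/11027 - 39121) = √(-431394776/11027) = 2*I*√1189247548738/11027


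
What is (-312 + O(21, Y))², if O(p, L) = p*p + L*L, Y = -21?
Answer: 324900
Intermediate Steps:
O(p, L) = L² + p² (O(p, L) = p² + L² = L² + p²)
(-312 + O(21, Y))² = (-312 + ((-21)² + 21²))² = (-312 + (441 + 441))² = (-312 + 882)² = 570² = 324900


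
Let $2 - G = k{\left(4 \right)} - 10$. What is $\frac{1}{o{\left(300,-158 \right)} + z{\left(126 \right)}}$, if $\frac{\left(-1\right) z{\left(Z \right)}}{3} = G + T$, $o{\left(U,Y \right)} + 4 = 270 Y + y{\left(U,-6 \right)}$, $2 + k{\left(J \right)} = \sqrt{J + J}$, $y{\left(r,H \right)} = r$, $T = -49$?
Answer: $- \frac{42259}{1785823009} - \frac{6 \sqrt{2}}{1785823009} \approx -2.3668 \cdot 10^{-5}$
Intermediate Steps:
$k{\left(J \right)} = -2 + \sqrt{2} \sqrt{J}$ ($k{\left(J \right)} = -2 + \sqrt{J + J} = -2 + \sqrt{2 J} = -2 + \sqrt{2} \sqrt{J}$)
$o{\left(U,Y \right)} = -4 + U + 270 Y$ ($o{\left(U,Y \right)} = -4 + \left(270 Y + U\right) = -4 + \left(U + 270 Y\right) = -4 + U + 270 Y$)
$G = 14 - 2 \sqrt{2}$ ($G = 2 - \left(\left(-2 + \sqrt{2} \sqrt{4}\right) - 10\right) = 2 - \left(\left(-2 + \sqrt{2} \cdot 2\right) - 10\right) = 2 - \left(\left(-2 + 2 \sqrt{2}\right) - 10\right) = 2 - \left(-12 + 2 \sqrt{2}\right) = 2 + \left(12 - 2 \sqrt{2}\right) = 14 - 2 \sqrt{2} \approx 11.172$)
$z{\left(Z \right)} = 105 + 6 \sqrt{2}$ ($z{\left(Z \right)} = - 3 \left(\left(14 - 2 \sqrt{2}\right) - 49\right) = - 3 \left(-35 - 2 \sqrt{2}\right) = 105 + 6 \sqrt{2}$)
$\frac{1}{o{\left(300,-158 \right)} + z{\left(126 \right)}} = \frac{1}{\left(-4 + 300 + 270 \left(-158\right)\right) + \left(105 + 6 \sqrt{2}\right)} = \frac{1}{\left(-4 + 300 - 42660\right) + \left(105 + 6 \sqrt{2}\right)} = \frac{1}{-42364 + \left(105 + 6 \sqrt{2}\right)} = \frac{1}{-42259 + 6 \sqrt{2}}$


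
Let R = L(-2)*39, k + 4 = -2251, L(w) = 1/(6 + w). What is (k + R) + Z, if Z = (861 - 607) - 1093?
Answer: -12337/4 ≈ -3084.3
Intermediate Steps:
Z = -839 (Z = 254 - 1093 = -839)
k = -2255 (k = -4 - 2251 = -2255)
R = 39/4 (R = 39/(6 - 2) = 39/4 ≈ 9.7500)
(k + R) + Z = (-2255 + 39/4) - 839 = -8981/4 - 839 = -12337/4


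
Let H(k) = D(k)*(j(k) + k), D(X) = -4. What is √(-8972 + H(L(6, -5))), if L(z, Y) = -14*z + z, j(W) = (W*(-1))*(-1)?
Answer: 2*I*√2087 ≈ 91.367*I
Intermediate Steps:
j(W) = W (j(W) = -W*(-1) = W)
L(z, Y) = -13*z
H(k) = -8*k (H(k) = -4*(k + k) = -8*k)
√(-8972 + H(L(6, -5))) = √(-8972 - (-104)*6) = √(-8972 - 8*(-78)) = √(-8972 + 624) = √(-8348) = 2*I*√2087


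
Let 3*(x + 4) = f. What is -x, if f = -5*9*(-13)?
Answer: -191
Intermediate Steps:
f = 585 (f = -45*(-13) = 585)
x = 191 (x = -4 + (⅓)*585 = -4 + 195 = 191)
-x = -1*191 = -191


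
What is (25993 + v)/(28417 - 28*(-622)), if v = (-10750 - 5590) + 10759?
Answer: 20412/45833 ≈ 0.44536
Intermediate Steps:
v = -5581 (v = -16340 + 10759 = -5581)
(25993 + v)/(28417 - 28*(-622)) = (25993 - 5581)/(28417 - 28*(-622)) = 20412/(28417 + 17416) = 20412/45833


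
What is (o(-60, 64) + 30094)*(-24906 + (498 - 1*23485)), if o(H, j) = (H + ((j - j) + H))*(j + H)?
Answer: -1418303302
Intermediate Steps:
o(H, j) = 2*H*(H + j) (o(H, j) = (H + (0 + H))*(H + j) = (H + H)*(H + j) = (2*H)*(H + j) = 2*H*(H + j))
(o(-60, 64) + 30094)*(-24906 + (498 - 1*23485)) = (2*(-60)*(-60 + 64) + 30094)*(-24906 + (498 - 1*23485)) = (2*(-60)*4 + 30094)*(-24906 + (498 - 23485)) = (-480 + 30094)*(-24906 - 22987) = 29614*(-47893) = -1418303302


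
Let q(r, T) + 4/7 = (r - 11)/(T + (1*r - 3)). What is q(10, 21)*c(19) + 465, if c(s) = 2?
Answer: 6493/14 ≈ 463.79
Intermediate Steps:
q(r, T) = -4/7 + (-11 + r)/(-3 + T + r) (q(r, T) = -4/7 + (r - 11)/(T + (1*r - 3)) = -4/7 + (-11 + r)/(T + (r - 3)) = -4/7 + (-11 + r)/(T + (-3 + r)) = -4/7 + (-11 + r)/(-3 + T + r))
q(10, 21)*c(19) + 465 = ((-65 - 4*21 + 3*10)/(7*(-3 + 21 + 10)))*2 + 465 = ((1/7)*(-65 - 84 + 30)/28)*2 + 465 = ((1/7)*(1/28)*(-119))*2 + 465 = -17/28*2 + 465 = -17/14 + 465 = 6493/14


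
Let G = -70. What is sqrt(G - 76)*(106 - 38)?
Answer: 68*I*sqrt(146) ≈ 821.65*I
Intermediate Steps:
sqrt(G - 76)*(106 - 38) = sqrt(-70 - 76)*(106 - 38) = sqrt(-146)*68 = (I*sqrt(146))*68 = 68*I*sqrt(146)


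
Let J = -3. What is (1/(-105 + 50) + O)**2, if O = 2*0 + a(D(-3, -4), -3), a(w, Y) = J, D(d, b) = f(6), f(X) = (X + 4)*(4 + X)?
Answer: 27556/3025 ≈ 9.1094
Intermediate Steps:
f(X) = (4 + X)**2 (f(X) = (4 + X)*(4 + X) = (4 + X)**2)
D(d, b) = 100 (D(d, b) = (4 + 6)**2 = 10**2 = 100)
a(w, Y) = -3
O = -3 (O = 2*0 - 3 = 0 - 3 = -3)
(1/(-105 + 50) + O)**2 = (1/(-105 + 50) - 3)**2 = (1/(-55) - 3)**2 = (-1/55 - 3)**2 = (-166/55)**2 = 27556/3025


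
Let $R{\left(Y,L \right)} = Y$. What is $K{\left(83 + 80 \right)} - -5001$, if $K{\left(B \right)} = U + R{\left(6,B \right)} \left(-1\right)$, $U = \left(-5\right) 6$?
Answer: $4965$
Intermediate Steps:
$U = -30$
$K{\left(B \right)} = -36$ ($K{\left(B \right)} = -30 + 6 \left(-1\right) = -30 - 6 = -36$)
$K{\left(83 + 80 \right)} - -5001 = -36 - -5001 = -36 + 5001 = 4965$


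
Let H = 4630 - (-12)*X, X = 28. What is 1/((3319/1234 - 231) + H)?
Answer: 1234/5846309 ≈ 0.00021107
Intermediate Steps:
H = 4966 (H = 4630 - (-12)*28 = 4630 - 1*(-336) = 4630 + 336 = 4966)
1/((3319/1234 - 231) + H) = 1/((3319/1234 - 231) + 4966) = 1/(-281735/1234 + 4966) = 1/(5846309/1234) = 1234/5846309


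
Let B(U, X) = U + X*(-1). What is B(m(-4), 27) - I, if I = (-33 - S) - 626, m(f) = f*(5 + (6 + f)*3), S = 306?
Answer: 894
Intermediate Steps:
m(f) = f*(23 + 3*f) (m(f) = f*(5 + (18 + 3*f)) = f*(23 + 3*f))
B(U, X) = U - X
I = -965 (I = (-33 - 1*306) - 626 = (-33 - 306) - 626 = -339 - 626 = -965)
B(m(-4), 27) - I = (-4*(23 + 3*(-4)) - 1*27) - 1*(-965) = (-4*(23 - 12) - 27) + 965 = (-4*11 - 27) + 965 = (-44 - 27) + 965 = -71 + 965 = 894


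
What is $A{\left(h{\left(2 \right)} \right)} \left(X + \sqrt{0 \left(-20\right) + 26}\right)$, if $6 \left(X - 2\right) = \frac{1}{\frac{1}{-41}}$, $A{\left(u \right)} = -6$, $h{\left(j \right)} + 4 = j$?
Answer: $29 - 6 \sqrt{26} \approx -1.5941$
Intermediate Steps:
$h{\left(j \right)} = -4 + j$
$X = - \frac{29}{6}$ ($X = 2 + \frac{1}{6 \frac{1}{-41}} = 2 + \frac{1}{6 \left(- \frac{1}{41}\right)} = 2 + \frac{1}{6} \left(-41\right) = 2 - \frac{41}{6} = - \frac{29}{6} \approx -4.8333$)
$A{\left(h{\left(2 \right)} \right)} \left(X + \sqrt{0 \left(-20\right) + 26}\right) = - 6 \left(- \frac{29}{6} + \sqrt{0 \left(-20\right) + 26}\right) = - 6 \left(- \frac{29}{6} + \sqrt{0 + 26}\right) = - 6 \left(- \frac{29}{6} + \sqrt{26}\right) = 29 - 6 \sqrt{26}$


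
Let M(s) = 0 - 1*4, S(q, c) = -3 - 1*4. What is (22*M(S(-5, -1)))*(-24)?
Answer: 2112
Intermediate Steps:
S(q, c) = -7 (S(q, c) = -3 - 4 = -7)
M(s) = -4 (M(s) = 0 - 4 = -4)
(22*M(S(-5, -1)))*(-24) = (22*(-4))*(-24) = -88*(-24) = 2112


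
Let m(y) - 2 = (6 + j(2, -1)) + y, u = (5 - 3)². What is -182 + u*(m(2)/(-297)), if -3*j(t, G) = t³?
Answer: -14750/81 ≈ -182.10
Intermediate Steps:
j(t, G) = -t³/3
u = 4 (u = 2² = 4)
m(y) = 16/3 + y (m(y) = 2 + ((6 - ⅓*2³) + y) = 2 + ((6 - ⅓*8) + y) = 2 + ((6 - 8/3) + y) = 2 + (10/3 + y) = 16/3 + y)
-182 + u*(m(2)/(-297)) = -182 + 4*((16/3 + 2)/(-297)) = -182 + 4*((22/3)*(-1/297)) = -182 + 4*(-2/81) = -182 - 8/81 = -14750/81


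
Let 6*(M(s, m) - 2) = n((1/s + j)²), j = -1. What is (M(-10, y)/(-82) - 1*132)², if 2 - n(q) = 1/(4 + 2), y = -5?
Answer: 151902724009/8714304 ≈ 17431.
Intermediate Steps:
n(q) = 11/6 (n(q) = 2 - 1/(4 + 2) = 2 - 1/6 = 2 - 1*⅙ = 2 - ⅙ = 11/6)
M(s, m) = 83/36 (M(s, m) = 2 + (⅙)*(11/6) = 2 + 11/36 = 83/36)
(M(-10, y)/(-82) - 1*132)² = ((83/36)/(-82) - 1*132)² = ((83/36)*(-1/82) - 132)² = (-83/2952 - 132)² = (-389747/2952)² = 151902724009/8714304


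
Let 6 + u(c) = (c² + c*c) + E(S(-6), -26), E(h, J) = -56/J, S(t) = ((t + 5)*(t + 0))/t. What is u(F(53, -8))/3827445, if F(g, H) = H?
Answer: 538/16585595 ≈ 3.2438e-5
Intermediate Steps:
S(t) = 5 + t (S(t) = ((5 + t)*t)/t = (t*(5 + t))/t = 5 + t)
u(c) = -50/13 + 2*c² (u(c) = -6 + ((c² + c*c) - 56/(-26)) = -6 + ((c² + c²) - 56*(-1/26)) = -6 + (2*c² + 28/13) = -6 + (28/13 + 2*c²) = -50/13 + 2*c²)
u(F(53, -8))/3827445 = (-50/13 + 2*(-8)²)/3827445 = (-50/13 + 2*64)*(1/3827445) = (-50/13 + 128)*(1/3827445) = (1614/13)*(1/3827445) = 538/16585595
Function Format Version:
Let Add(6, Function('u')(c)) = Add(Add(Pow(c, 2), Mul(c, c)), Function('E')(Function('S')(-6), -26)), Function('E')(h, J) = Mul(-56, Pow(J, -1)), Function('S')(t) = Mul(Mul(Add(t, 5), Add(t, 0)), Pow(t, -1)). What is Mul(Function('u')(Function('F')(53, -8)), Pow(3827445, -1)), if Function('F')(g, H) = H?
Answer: Rational(538, 16585595) ≈ 3.2438e-5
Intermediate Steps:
Function('S')(t) = Add(5, t) (Function('S')(t) = Mul(Mul(Add(5, t), t), Pow(t, -1)) = Mul(Mul(t, Add(5, t)), Pow(t, -1)) = Add(5, t))
Function('u')(c) = Add(Rational(-50, 13), Mul(2, Pow(c, 2))) (Function('u')(c) = Add(-6, Add(Add(Pow(c, 2), Mul(c, c)), Mul(-56, Pow(-26, -1)))) = Add(-6, Add(Add(Pow(c, 2), Pow(c, 2)), Mul(-56, Rational(-1, 26)))) = Add(-6, Add(Mul(2, Pow(c, 2)), Rational(28, 13))) = Add(-6, Add(Rational(28, 13), Mul(2, Pow(c, 2)))) = Add(Rational(-50, 13), Mul(2, Pow(c, 2))))
Mul(Function('u')(Function('F')(53, -8)), Pow(3827445, -1)) = Mul(Add(Rational(-50, 13), Mul(2, Pow(-8, 2))), Pow(3827445, -1)) = Mul(Add(Rational(-50, 13), Mul(2, 64)), Rational(1, 3827445)) = Mul(Add(Rational(-50, 13), 128), Rational(1, 3827445)) = Mul(Rational(1614, 13), Rational(1, 3827445)) = Rational(538, 16585595)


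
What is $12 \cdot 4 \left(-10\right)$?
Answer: $-480$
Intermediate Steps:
$12 \cdot 4 \left(-10\right) = 48 \left(-10\right) = -480$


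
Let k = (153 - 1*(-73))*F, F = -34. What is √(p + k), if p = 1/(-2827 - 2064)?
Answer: I*√183815738495/4891 ≈ 87.658*I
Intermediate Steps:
p = -1/4891 (p = 1/(-4891) = -1/4891 ≈ -0.00020446)
k = -7684 (k = (153 - 1*(-73))*(-34) = (153 + 73)*(-34) = 226*(-34) = -7684)
√(p + k) = √(-1/4891 - 7684) = √(-37582445/4891) = I*√183815738495/4891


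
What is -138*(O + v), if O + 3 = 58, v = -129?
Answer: 10212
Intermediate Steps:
O = 55 (O = -3 + 58 = 55)
-138*(O + v) = -138*(55 - 129) = -138*(-74) = 10212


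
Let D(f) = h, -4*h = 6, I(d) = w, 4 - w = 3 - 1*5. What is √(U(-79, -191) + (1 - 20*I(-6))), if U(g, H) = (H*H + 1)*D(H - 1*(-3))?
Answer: I*√54842 ≈ 234.18*I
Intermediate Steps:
w = 6 (w = 4 - (3 - 1*5) = 4 - (3 - 5) = 4 - 1*(-2) = 4 + 2 = 6)
I(d) = 6
h = -3/2 (h = -¼*6 = -3/2 ≈ -1.5000)
D(f) = -3/2
U(g, H) = -3/2 - 3*H²/2 (U(g, H) = (H*H + 1)*(-3/2) = (H² + 1)*(-3/2) = (1 + H²)*(-3/2) = -3/2 - 3*H²/2)
√(U(-79, -191) + (1 - 20*I(-6))) = √((-3/2 - 3/2*(-191)²) + (1 - 20*6)) = √((-3/2 - 3/2*36481) + (1 - 120)) = √((-3/2 - 109443/2) - 119) = √(-54723 - 119) = √(-54842) = I*√54842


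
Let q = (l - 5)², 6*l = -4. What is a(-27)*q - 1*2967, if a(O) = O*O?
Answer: 20442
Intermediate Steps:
l = -⅔ (l = (⅙)*(-4) = -⅔ ≈ -0.66667)
q = 289/9 (q = (-⅔ - 5)² = (-17/3)² = 289/9 ≈ 32.111)
a(O) = O²
a(-27)*q - 1*2967 = (-27)²*(289/9) - 1*2967 = 729*(289/9) - 2967 = 23409 - 2967 = 20442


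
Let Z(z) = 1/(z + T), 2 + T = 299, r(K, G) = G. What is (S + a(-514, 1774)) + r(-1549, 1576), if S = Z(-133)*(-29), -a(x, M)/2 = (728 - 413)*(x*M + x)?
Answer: 94264260435/164 ≈ 5.7478e+8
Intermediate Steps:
T = 297 (T = -2 + 299 = 297)
a(x, M) = -630*x - 630*M*x (a(x, M) = -2*(728 - 413)*(x*M + x) = -630*(M*x + x) = -630*(x + M*x) = -2*(315*x + 315*M*x) = -630*x - 630*M*x)
Z(z) = 1/(297 + z) (Z(z) = 1/(z + 297) = 1/(297 + z))
S = -29/164 (S = -29/(297 - 133) = -29/164 ≈ -0.17683)
(S + a(-514, 1774)) + r(-1549, 1576) = (-29/164 - 630*(-514)*(1 + 1774)) + 1576 = (-29/164 - 630*(-514)*1775) + 1576 = (-29/164 + 574780500) + 1576 = 94264001971/164 + 1576 = 94264260435/164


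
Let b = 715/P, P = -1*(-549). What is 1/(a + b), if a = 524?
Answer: 549/288391 ≈ 0.0019037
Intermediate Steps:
P = 549
b = 715/549 ≈ 1.3024
1/(a + b) = 1/(524 + 715/549) = 1/(288391/549) = 549/288391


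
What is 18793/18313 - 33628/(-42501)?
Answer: 1414550857/778320813 ≈ 1.8174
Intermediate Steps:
18793/18313 - 33628/(-42501) = 18793*(1/18313) - 33628*(-1/42501) = 18793/18313 + 33628/42501 = 1414550857/778320813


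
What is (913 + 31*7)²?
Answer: 1276900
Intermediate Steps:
(913 + 31*7)² = (913 + 217)² = 1130² = 1276900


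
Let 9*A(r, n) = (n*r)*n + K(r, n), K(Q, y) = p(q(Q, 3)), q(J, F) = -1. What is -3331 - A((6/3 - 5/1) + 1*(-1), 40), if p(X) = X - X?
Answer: -23579/9 ≈ -2619.9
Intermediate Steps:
p(X) = 0
K(Q, y) = 0
A(r, n) = r*n²/9 (A(r, n) = ((n*r)*n + 0)/9 = (r*n² + 0)/9 = (r*n²)/9 = r*n²/9)
-3331 - A((6/3 - 5/1) + 1*(-1), 40) = -3331 - ((6/3 - 5/1) + 1*(-1))*40²/9 = -3331 - ((6*(⅓) - 5*1) - 1)*1600/9 = -3331 - ((2 - 5) - 1)*1600/9 = -3331 - (-3 - 1)*1600/9 = -3331 - (-4)*1600/9 = -3331 - 1*(-6400/9) = -3331 + 6400/9 = -23579/9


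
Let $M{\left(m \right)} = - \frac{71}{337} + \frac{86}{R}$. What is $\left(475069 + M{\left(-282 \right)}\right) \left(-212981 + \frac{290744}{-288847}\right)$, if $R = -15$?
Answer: $- \frac{147734931004070203948}{1460121585} \approx -1.0118 \cdot 10^{11}$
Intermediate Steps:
$M{\left(m \right)} = - \frac{30047}{5055}$ ($M{\left(m \right)} = - \frac{71}{337} + \frac{86}{-15} = \left(-71\right) \frac{1}{337} + 86 \left(- \frac{1}{15}\right) = - \frac{71}{337} - \frac{86}{15} = - \frac{30047}{5055}$)
$\left(475069 + M{\left(-282 \right)}\right) \left(-212981 + \frac{290744}{-288847}\right) = \left(475069 - \frac{30047}{5055}\right) \left(-212981 + \frac{290744}{-288847}\right) = \frac{2401443748 \left(-212981 + 290744 \left(- \frac{1}{288847}\right)\right)}{5055} = \frac{2401443748 \left(-212981 - \frac{290744}{288847}\right)}{5055} = \frac{2401443748}{5055} \left(- \frac{61519213651}{288847}\right) = - \frac{147734931004070203948}{1460121585}$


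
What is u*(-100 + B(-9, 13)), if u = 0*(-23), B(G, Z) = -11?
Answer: 0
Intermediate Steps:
u = 0
u*(-100 + B(-9, 13)) = 0*(-100 - 11) = 0*(-111) = 0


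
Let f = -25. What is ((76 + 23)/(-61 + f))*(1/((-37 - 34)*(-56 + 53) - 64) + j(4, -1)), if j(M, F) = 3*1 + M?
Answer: -51678/6407 ≈ -8.0659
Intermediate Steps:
j(M, F) = 3 + M
((76 + 23)/(-61 + f))*(1/((-37 - 34)*(-56 + 53) - 64) + j(4, -1)) = ((76 + 23)/(-61 - 25))*(1/((-37 - 34)*(-56 + 53) - 64) + (3 + 4)) = (99/(-86))*(1/(-71*(-3) - 64) + 7) = (99*(-1/86))*(1/(213 - 64) + 7) = -99*(1/149 + 7)/86 = -99/86*1044/149 = -51678/6407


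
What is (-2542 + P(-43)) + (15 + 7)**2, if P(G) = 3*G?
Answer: -2187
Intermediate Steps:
(-2542 + P(-43)) + (15 + 7)**2 = (-2542 + 3*(-43)) + (15 + 7)**2 = (-2542 - 129) + 22**2 = -2671 + 484 = -2187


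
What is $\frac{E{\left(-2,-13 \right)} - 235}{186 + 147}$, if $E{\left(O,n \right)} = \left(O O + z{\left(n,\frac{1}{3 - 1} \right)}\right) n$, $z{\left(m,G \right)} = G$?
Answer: $- \frac{587}{666} \approx -0.88138$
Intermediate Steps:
$E{\left(O,n \right)} = n \left(\frac{1}{2} + O^{2}\right)$ ($E{\left(O,n \right)} = \left(O O + \frac{1}{3 - 1}\right) n = \left(O^{2} + \frac{1}{2}\right) n = \left(\frac{1}{2} + O^{2}\right) n = n \left(\frac{1}{2} + O^{2}\right)$)
$\frac{E{\left(-2,-13 \right)} - 235}{186 + 147} = \frac{- 13 \left(\frac{1}{2} + \left(-2\right)^{2}\right) - 235}{186 + 147} = \frac{- 13 \left(\frac{1}{2} + 4\right) - 235}{333} = \left(\left(-13\right) \frac{9}{2} - 235\right) \frac{1}{333} = \left(- \frac{117}{2} - 235\right) \frac{1}{333} = \left(- \frac{587}{2}\right) \frac{1}{333} = - \frac{587}{666}$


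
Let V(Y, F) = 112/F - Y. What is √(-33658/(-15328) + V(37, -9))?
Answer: I*√1561070101/5748 ≈ 6.8738*I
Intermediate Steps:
V(Y, F) = -Y + 112/F
√(-33658/(-15328) + V(37, -9)) = √(-33658/(-15328) + (-1*37 + 112/(-9))) = √(-33658*(-1/15328) + (-37 + 112*(-⅑))) = √(16829/7664 + (-37 - 112/9)) = √(16829/7664 - 445/9) = √(-3259019/68976) = I*√1561070101/5748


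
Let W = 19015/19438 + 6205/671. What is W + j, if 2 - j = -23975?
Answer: 312862937201/13042898 ≈ 23987.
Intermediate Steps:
j = 23977 (j = 2 - 1*(-23975) = 2 + 23975 = 23977)
W = 133371855/13042898 (W = 19015*(1/19438) + 6205*(1/671) = 19015/19438 + 6205/671 = 133371855/13042898 ≈ 10.226)
W + j = 133371855/13042898 + 23977 = 312862937201/13042898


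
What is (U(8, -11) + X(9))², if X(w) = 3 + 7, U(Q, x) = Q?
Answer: 324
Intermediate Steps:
X(w) = 10
(U(8, -11) + X(9))² = (8 + 10)² = 18² = 324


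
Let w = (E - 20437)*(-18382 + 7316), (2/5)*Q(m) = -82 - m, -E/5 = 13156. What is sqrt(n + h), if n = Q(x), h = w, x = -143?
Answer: sqrt(3816309898)/2 ≈ 30888.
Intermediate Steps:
E = -65780 (E = -5*13156 = -65780)
Q(m) = -205 - 5*m/2 (Q(m) = 5*(-82 - m)/2 = -205 - 5*m/2)
w = 954077322 (w = (-65780 - 20437)*(-18382 + 7316) = -86217*(-11066) = 954077322)
h = 954077322
n = 305/2 (n = -205 - 5/2*(-143) = -205 + 715/2 = 305/2 ≈ 152.50)
sqrt(n + h) = sqrt(305/2 + 954077322) = sqrt(1908154949/2) = sqrt(3816309898)/2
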